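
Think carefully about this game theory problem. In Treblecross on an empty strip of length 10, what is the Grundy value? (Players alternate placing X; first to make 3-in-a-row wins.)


Treblecross: place X on empty cells; 3-in-a-row wins.
Playing within two cells of an existing X lets the opponent win at once, so sensible play treats the cells i-2..i+2 around each X as dead. The player left with no safe cell loses, so this is a normal-play take-away game on strips of safe cells.
Placing X at cell i (0-indexed) of a strip of k safe cells leaves independent strips of sizes max(0, i-2) and max(0, k-i-3). Hence G(k) = mex{ G(max(0,i-2)) XOR G(max(0,k-i-3)) : 0 <= i < k }, with G(0) = 0.
G(1): splits (0,0):0^0=0 -> mex({0}) = 1
G(2): splits (0,0):0^0=0 -> mex({0}) = 1
G(3): splits (0,0):0^0=0 -> mex({0}) = 1
G(4): splits (0,1):0^1=1 (0,0):0^0=0 -> mex({0, 1}) = 2
G(5): splits (0,2):0^1=1 (0,1):0^1=1 (0,0):0^0=0 -> mex({0, 1}) = 2
G(6) = mex({1}) = 0
G(7) = mex({0, 1, 2}) = 3
G(8) = mex({0, 1, 2}) = 3
G(9) = mex({0, 2}) = 1
G(10) = mex({0, 2, 3}) = 1
Therefore G(10) = 1.

1


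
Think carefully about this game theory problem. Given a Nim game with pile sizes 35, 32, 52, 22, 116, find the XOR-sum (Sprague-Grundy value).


We need the XOR (exclusive or) of all pile sizes.
After XOR-ing pile 1 (size 35): 0 XOR 35 = 35
After XOR-ing pile 2 (size 32): 35 XOR 32 = 3
After XOR-ing pile 3 (size 52): 3 XOR 52 = 55
After XOR-ing pile 4 (size 22): 55 XOR 22 = 33
After XOR-ing pile 5 (size 116): 33 XOR 116 = 85
The Nim-value of this position is 85.

85


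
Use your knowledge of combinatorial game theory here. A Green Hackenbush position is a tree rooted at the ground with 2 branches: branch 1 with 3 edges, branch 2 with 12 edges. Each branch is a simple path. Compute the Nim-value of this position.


The tree has 2 branches from the ground vertex.
In Green Hackenbush, the Nim-value of a simple path of length k is k.
Branch 1: length 3, Nim-value = 3
Branch 2: length 12, Nim-value = 12
Total Nim-value = XOR of all branch values:
0 XOR 3 = 3
3 XOR 12 = 15
Nim-value of the tree = 15

15


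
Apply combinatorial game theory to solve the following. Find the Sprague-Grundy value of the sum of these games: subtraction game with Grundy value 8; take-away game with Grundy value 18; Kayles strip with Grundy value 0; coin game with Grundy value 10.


By the Sprague-Grundy theorem, the Grundy value of a sum of games is the XOR of individual Grundy values.
subtraction game: Grundy value = 8. Running XOR: 0 XOR 8 = 8
take-away game: Grundy value = 18. Running XOR: 8 XOR 18 = 26
Kayles strip: Grundy value = 0. Running XOR: 26 XOR 0 = 26
coin game: Grundy value = 10. Running XOR: 26 XOR 10 = 16
The combined Grundy value is 16.

16


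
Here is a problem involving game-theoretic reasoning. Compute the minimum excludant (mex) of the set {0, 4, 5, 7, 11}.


Set = {0, 4, 5, 7, 11}
0 is in the set.
1 is NOT in the set. This is the mex.
mex = 1

1


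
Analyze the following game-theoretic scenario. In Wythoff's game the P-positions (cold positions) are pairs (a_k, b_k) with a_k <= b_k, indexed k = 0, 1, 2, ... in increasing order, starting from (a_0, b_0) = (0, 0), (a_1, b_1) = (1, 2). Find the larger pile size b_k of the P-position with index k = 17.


By Wythoff's theorem, a_k = floor(k * phi) and b_k = floor(k * phi^2) = a_k + k, where phi = (1 + sqrt(5))/2 is the golden ratio.
phi = (1 + sqrt(5))/2 = 1.618034
phi^2 = phi + 1 = 2.618034
k = 17
k * phi^2 = 17 * 2.618034 = 44.506578
b_17 = floor(k * phi^2) = 44 (check: a_17 + k = 27 + 17 = 44)

44


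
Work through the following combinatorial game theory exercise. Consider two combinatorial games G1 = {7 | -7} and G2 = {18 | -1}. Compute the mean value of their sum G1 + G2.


G1 = {7 | -7}, G2 = {18 | -1}
Each is a switch {a | b} with numbers a > b; its mean value is (a + b)/2, and mean value is additive over game sums: m(G1 + G2) = m(G1) + m(G2).
Mean of G1 = (7 + (-7))/2 = 0/2 = 0
Mean of G2 = (18 + (-1))/2 = 17/2 = 17/2
Mean of G1 + G2 = 0 + 17/2 = 17/2

17/2


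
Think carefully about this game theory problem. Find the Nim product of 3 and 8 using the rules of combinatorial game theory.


Nim multiplication is bilinear over XOR: (u XOR v) * w = (u*w) XOR (v*w).
So we split each operand into its bit components and XOR the pairwise Nim products.
3 = 1 + 2 (as XOR of powers of 2).
8 = 8 (as XOR of powers of 2).
Using the standard Nim-product table on single bits:
  2*2 = 3,   2*4 = 8,   2*8 = 12,
  4*4 = 6,   4*8 = 11,  8*8 = 13,
and  1*x = x (identity), k*l = l*k (commutative).
Pairwise Nim products:
  1 * 8 = 8
  2 * 8 = 12
XOR them: 8 XOR 12 = 4.
Result: 3 * 8 = 4 (in Nim).

4


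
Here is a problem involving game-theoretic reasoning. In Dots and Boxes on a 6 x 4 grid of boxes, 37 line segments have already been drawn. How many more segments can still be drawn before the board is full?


Grid: 6 x 4 boxes, i.e. 7 rows and 5 columns of dots.
Horizontal edges: (rows + 1) * cols = 7 * 4 = 28
Vertical edges: rows * (cols + 1) = 6 * 5 = 30
Total edges: 28 + 30 = 58
Edges drawn: 37
Remaining: 58 - 37 = 21

21


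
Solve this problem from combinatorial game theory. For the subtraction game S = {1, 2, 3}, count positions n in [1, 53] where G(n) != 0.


Subtraction set S = {1, 2, 3}, so G(n) = n mod 4.
G(n) = 0 when n is a multiple of 4.
Multiples of 4 in [1, 53]: 13
N-positions (nonzero Grundy) = 53 - 13 = 40

40


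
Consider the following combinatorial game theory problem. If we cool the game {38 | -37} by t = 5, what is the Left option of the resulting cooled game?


Original game: {38 | -37} (a switch {a | b} with a > b).
Cooling by t (for t below the temperature (a - b)/2 = 75/2) taxes each move by t: {a | b} cooled by t is {a - t | b + t}.
Cooling amount: t = 5
Cooled Left option: 38 - 5 = 33
Cooled Right option: -37 + 5 = -32
Cooled game: {33 | -32}
Left option = 33

33


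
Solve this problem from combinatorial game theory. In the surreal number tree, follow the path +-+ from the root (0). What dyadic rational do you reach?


Sign expansion: +-+
Rule: track bounds (lo, hi), initially (-inf, +inf). On '+', the current value becomes lo and we move to the simplest number in (value, hi): value + 1 if hi = +inf, otherwise the midpoint (value + hi)/2. On '-', the current value becomes hi and we move to value - 1 if lo = -inf, otherwise the midpoint (lo + value)/2.
Start at 0.
Step 1: sign = +, move right. Bounds: (0, +inf). Value = 1
Step 2: sign = -, move left. Bounds: (0, 1). Value = 1/2
Step 3: sign = +, move right. Bounds: (1/2, 1). Value = 3/4
The surreal number with sign expansion +-+ is 3/4.

3/4


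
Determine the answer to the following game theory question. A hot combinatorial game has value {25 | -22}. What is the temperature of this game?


The game is {25 | -22}, a switch {a | b} with numbers a > b.
Cooling {a | b} by t gives {a - t | b + t}, which stops being hot when a - t = b + t, i.e. at t = (a - b)/2. So the temperature of a switch is (a - b)/2.
Temperature = (Left option - Right option) / 2
= (25 - (-22)) / 2
= 47 / 2
= 47/2

47/2


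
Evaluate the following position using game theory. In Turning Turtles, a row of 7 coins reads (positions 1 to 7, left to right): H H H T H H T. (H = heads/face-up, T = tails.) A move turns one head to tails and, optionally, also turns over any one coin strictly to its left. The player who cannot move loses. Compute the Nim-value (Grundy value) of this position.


Coins: H H H T H H T
Key fact: a single head at position k behaves exactly like a Nim heap of size k (turning it to T and optionally flipping a coin at j < k corresponds to moving the heap from k to j, or to 0), and heads combine as a disjunctive sum (two heads at the same place would cancel, matching j XOR j = 0). So the Nim-value is the XOR of the 1-indexed positions of the heads.
Face-up positions (1-indexed): [1, 2, 3, 5, 6]
XOR 0 with 1: 0 XOR 1 = 1
XOR 1 with 2: 1 XOR 2 = 3
XOR 3 with 3: 3 XOR 3 = 0
XOR 0 with 5: 0 XOR 5 = 5
XOR 5 with 6: 5 XOR 6 = 3
Nim-value = 3

3


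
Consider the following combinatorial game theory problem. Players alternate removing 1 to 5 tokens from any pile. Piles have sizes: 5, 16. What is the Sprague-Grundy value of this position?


Subtraction set: {1, 2, 3, 4, 5}
For this subtraction set, G(n) = n mod 6 (period = max + 1 = 6).
Pile 1 (size 5): G(5) = 5 mod 6 = 5
Pile 2 (size 16): G(16) = 16 mod 6 = 4
Total Grundy value = XOR of all: 5 XOR 4 = 1

1


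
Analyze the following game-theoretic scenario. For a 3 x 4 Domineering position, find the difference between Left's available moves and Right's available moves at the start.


Board is 3 x 4 (rows x cols).
Left (vertical) placements: (rows-1) * cols = 2 * 4 = 8
Right (horizontal) placements: rows * (cols-1) = 3 * 3 = 9
Advantage = Left - Right = 8 - 9 = -1

-1


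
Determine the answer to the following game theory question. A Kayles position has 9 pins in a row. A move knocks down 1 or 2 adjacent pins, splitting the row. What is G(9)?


Kayles: a move removes 1 or 2 adjacent pins from a contiguous row.
Removing pins from a row of k leaves two independent rows (a, b) with a + b = k - 1 (one pin) or a + b = k - 2 (two pins); an end removal gives a = 0.
By Sprague-Grundy, G(k) = mex{ G(a) XOR G(b) } over all these splits. G(0) = 0.
G(1): splits (0,0):0^0=0 -> mex({0}) = 1
G(2): splits (0,1):0^1=1 (0,0):0^0=0 -> mex({0, 1}) = 2
G(3): splits (0,2):0^2=2 (1,1):1^1=0 (0,1):0^1=1 -> mex({0, 1, 2}) = 3
G(4): splits (0,3):0^3=3 (1,2):1^2=3 (0,2):0^2=2 (1,1):1^1=0 -> mex({0, 2, 3}) = 1
G(5): splits (0,4):0^1=1 (1,3):1^3=2 (2,2):2^2=0 (0,3):0^3=3 (1,2):1^2=3 -> mex({0, 1, 2, 3}) = 4
G(6) = mex({0, 1, 2, 4}) = 3
G(7) = mex({0, 1, 3, 4, 5}) = 2
G(8) = mex({0, 2, 3, 5, 6}) = 1
G(9) = mex({0, 1, 2, 3, 6, 7}) = 4
Therefore G(9) = 4.

4


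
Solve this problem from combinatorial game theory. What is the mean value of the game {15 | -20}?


Game = {15 | -20}, a switch {a | b} with numbers a > b.
Its thermograph has left wall a - t and right wall b + t, which meet at t = (a - b)/2, where both equal (a + b)/2. So the mast (mean value) is at (a + b)/2.
Mean = (15 + (-20))/2 = -5/2 = -5/2

-5/2


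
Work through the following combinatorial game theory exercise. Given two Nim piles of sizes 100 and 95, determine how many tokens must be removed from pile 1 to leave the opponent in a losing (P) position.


Piles: 100 and 95
Current XOR: 100 XOR 95 = 59 (non-zero, so this is an N-position).
To make the XOR zero, we need to find a move that balances the piles.
For pile 1 (size 100): target = 100 XOR 59 = 95
We reduce pile 1 from 100 to 95.
Tokens removed: 100 - 95 = 5
Verification: 95 XOR 95 = 0

5


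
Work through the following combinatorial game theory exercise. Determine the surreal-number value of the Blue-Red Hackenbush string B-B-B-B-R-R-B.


Edges (from ground): B-B-B-B-R-R-B
By Berlekamp's sign-expansion rule, a Blue-Red Hackenbush stalk has the value of the surreal number whose sign sequence is the edge sequence with B -> + and R -> -.
Sign sequence: ++++--+
Trace the sign expansion in the surreal number tree, starting from 0:
Edge 1: B (sign +) -> bounds (0, +inf), value = 1
Edge 2: B (sign +) -> bounds (1, +inf), value = 2
Edge 3: B (sign +) -> bounds (2, +inf), value = 3
Edge 4: B (sign +) -> bounds (3, +inf), value = 4
Edge 5: R (sign -) -> bounds (3, 4), value = 7/2
Edge 6: R (sign -) -> bounds (3, 7/2), value = 13/4
Edge 7: B (sign +) -> bounds (13/4, 7/2), value = 27/8
Game value = 27/8

27/8


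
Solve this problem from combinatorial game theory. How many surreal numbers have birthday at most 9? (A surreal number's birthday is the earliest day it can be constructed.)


Day 0: {|} = 0 is born. Count = 1.
Day n: the number of surreal numbers born by day n is 2^(n+1) - 1.
By day 0: 2^1 - 1 = 1
By day 1: 2^2 - 1 = 3
By day 2: 2^3 - 1 = 7
By day 3: 2^4 - 1 = 15
By day 4: 2^5 - 1 = 31
By day 5: 2^6 - 1 = 63
By day 6: 2^7 - 1 = 127
By day 7: 2^8 - 1 = 255
By day 8: 2^9 - 1 = 511
By day 9: 2^10 - 1 = 1023
By day 9: 1023 surreal numbers.

1023


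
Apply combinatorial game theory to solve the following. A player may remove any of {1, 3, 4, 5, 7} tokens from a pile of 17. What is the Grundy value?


The subtraction set is S = {1, 3, 4, 5, 7}.
G(k) = mex{ G(k - s) : s in S, s <= k }. We compute iteratively: G(0) = 0.
G(1) = mex({0}) = 1
G(2) = mex({1}) = 0
G(3) = mex({0}) = 1
G(4) = mex({0, 1}) = 2
G(5) = mex({0, 1, 2}) = 3
G(6) = mex({0, 1, 3}) = 2
G(7) = mex({0, 1, 2}) = 3
G(8) = mex({1, 2, 3}) = 0
G(9) = mex({0, 2, 3}) = 1
G(10) = mex({1, 2, 3}) = 0
G(11) = mex({0, 2, 3}) = 1
G(12) = mex({0, 1, 3}) = 2
G(13) = mex({0, 1, 2}) = 3
G(14) = mex({0, 1, 3}) = 2
Observe that G(8)..G(14) = 0, 1, 0, 1, 2, 3, 2 repeats G(0)..G(6) = 0, 1, 0, 1, 2, 3, 2.
For k >= max(S) = 7, G(k) is determined by the previous 7 values G(k-7)..G(k-1); a window of 7 consecutive values has recurred shifted by 8, so by induction G(k + 8) = G(k) for all k >= 0: the sequence is periodic from the start with period 8.
One period: G(0..7) = 0, 1, 0, 1, 2, 3, 2, 3.
17 mod 8 = 1, so G(17) = G(1) = 1.

1


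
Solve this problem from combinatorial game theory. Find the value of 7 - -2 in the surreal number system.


x = 7, y = -2
x - y = 7 - -2 = 9

9


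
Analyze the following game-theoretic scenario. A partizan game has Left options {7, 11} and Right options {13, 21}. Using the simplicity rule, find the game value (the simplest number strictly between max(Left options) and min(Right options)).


Left options: {7, 11}, max = 11
Right options: {13, 21}, min = 13
All options are numbers and max(Left) < min(Right), so by the simplicity theorem the value is the simplest (earliest-born) number strictly between 11 and 13.
The only integer strictly between 11 and 13 is 12.
No non-integer in the interval can be simpler: if x is a non-integer in the interval, then floor(x) or ceil(x) also lies in the interval (the interval contains an integer), and both are proper prefixes of x's sign expansion, i.e. born earlier. So the game value is 12.
Game value = 12

12


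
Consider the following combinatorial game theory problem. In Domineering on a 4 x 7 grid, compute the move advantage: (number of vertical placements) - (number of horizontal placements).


Board is 4 x 7 (rows x cols).
Left (vertical) placements: (rows-1) * cols = 3 * 7 = 21
Right (horizontal) placements: rows * (cols-1) = 4 * 6 = 24
Advantage = Left - Right = 21 - 24 = -3

-3


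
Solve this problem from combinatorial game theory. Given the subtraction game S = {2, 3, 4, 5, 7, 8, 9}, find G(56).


The subtraction set is S = {2, 3, 4, 5, 7, 8, 9}.
G(k) = mex{ G(k - s) : s in S, s <= k }. We compute iteratively: G(0) = 0.
G(1) = mex({}) = 0
G(2) = mex({0}) = 1
G(3) = mex({0}) = 1
G(4) = mex({0, 1}) = 2
G(5) = mex({0, 1}) = 2
G(6) = mex({0, 1, 2}) = 3
G(7) = mex({0, 1, 2}) = 3
G(8) = mex({0, 1, 2, 3}) = 4
G(9) = mex({0, 1, 2, 3}) = 4
G(10) = mex({0, 1, 2, 3, 4}) = 5
G(11) = mex({1, 2, 3, 4}) = 0
G(12) = mex({1, 2, 3, 4, 5}) = 0
G(13) = mex({0, 2, 3, 4, 5}) = 1
G(14) = mex({0, 2, 3, 4, 5}) = 1
G(15) = mex({0, 1, 3, 4, 5}) = 2
G(16) = mex({0, 1, 3, 4}) = 2
G(17) = mex({0, 1, 2, 4, 5}) = 3
G(18) = mex({0, 1, 2, 4, 5}) = 3
G(19) = mex({0, 1, 2, 3, 5}) = 4
Observe that G(11)..G(19) = 0, 0, 1, 1, 2, 2, 3, 3, 4 repeats G(0)..G(8) = 0, 0, 1, 1, 2, 2, 3, 3, 4.
For k >= max(S) = 9, G(k) is determined by the previous 9 values G(k-9)..G(k-1); a window of 9 consecutive values has recurred shifted by 11, so by induction G(k + 11) = G(k) for all k >= 0: the sequence is periodic from the start with period 11.
One period: G(0..10) = 0, 0, 1, 1, 2, 2, 3, 3, 4, 4, 5.
56 mod 11 = 1, so G(56) = G(1) = 0.

0


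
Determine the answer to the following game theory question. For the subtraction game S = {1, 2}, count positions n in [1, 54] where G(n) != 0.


Subtraction set S = {1, 2}, so G(n) = n mod 3.
G(n) = 0 when n is a multiple of 3.
Multiples of 3 in [1, 54]: 18
N-positions (nonzero Grundy) = 54 - 18 = 36

36


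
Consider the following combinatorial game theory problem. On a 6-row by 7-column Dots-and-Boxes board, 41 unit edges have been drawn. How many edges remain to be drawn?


Grid: 6 x 7 boxes, i.e. 7 rows and 8 columns of dots.
Horizontal edges: (rows + 1) * cols = 7 * 7 = 49
Vertical edges: rows * (cols + 1) = 6 * 8 = 48
Total edges: 49 + 48 = 97
Edges drawn: 41
Remaining: 97 - 41 = 56

56


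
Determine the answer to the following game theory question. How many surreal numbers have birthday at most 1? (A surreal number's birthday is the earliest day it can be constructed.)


Day 0: {|} = 0 is born. Count = 1.
Day n: the number of surreal numbers born by day n is 2^(n+1) - 1.
By day 0: 2^1 - 1 = 1
By day 1: 2^2 - 1 = 3
By day 1: 3 surreal numbers.

3


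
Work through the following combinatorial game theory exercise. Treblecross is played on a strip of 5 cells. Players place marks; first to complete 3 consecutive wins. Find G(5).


Treblecross: place X on empty cells; 3-in-a-row wins.
Playing within two cells of an existing X lets the opponent win at once, so sensible play treats the cells i-2..i+2 around each X as dead. The player left with no safe cell loses, so this is a normal-play take-away game on strips of safe cells.
Placing X at cell i (0-indexed) of a strip of k safe cells leaves independent strips of sizes max(0, i-2) and max(0, k-i-3). Hence G(k) = mex{ G(max(0,i-2)) XOR G(max(0,k-i-3)) : 0 <= i < k }, with G(0) = 0.
G(1): splits (0,0):0^0=0 -> mex({0}) = 1
G(2): splits (0,0):0^0=0 -> mex({0}) = 1
G(3): splits (0,0):0^0=0 -> mex({0}) = 1
G(4): splits (0,1):0^1=1 (0,0):0^0=0 -> mex({0, 1}) = 2
G(5): splits (0,2):0^1=1 (0,1):0^1=1 (0,0):0^0=0 -> mex({0, 1}) = 2
Therefore G(5) = 2.

2


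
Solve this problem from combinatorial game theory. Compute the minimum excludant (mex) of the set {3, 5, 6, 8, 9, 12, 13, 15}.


Set = {3, 5, 6, 8, 9, 12, 13, 15}
0 is NOT in the set. This is the mex.
mex = 0

0


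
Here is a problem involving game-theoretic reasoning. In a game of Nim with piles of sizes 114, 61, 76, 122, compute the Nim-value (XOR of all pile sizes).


We need the XOR (exclusive or) of all pile sizes.
After XOR-ing pile 1 (size 114): 0 XOR 114 = 114
After XOR-ing pile 2 (size 61): 114 XOR 61 = 79
After XOR-ing pile 3 (size 76): 79 XOR 76 = 3
After XOR-ing pile 4 (size 122): 3 XOR 122 = 121
The Nim-value of this position is 121.

121


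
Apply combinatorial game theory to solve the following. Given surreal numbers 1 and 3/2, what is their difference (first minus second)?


x = 1, y = 3/2
Converting to common denominator: 2
x = 2/2, y = 3/2
x - y = 1 - 3/2 = -1/2

-1/2


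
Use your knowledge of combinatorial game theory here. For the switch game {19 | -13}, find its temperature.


The game is {19 | -13}, a switch {a | b} with numbers a > b.
Cooling {a | b} by t gives {a - t | b + t}, which stops being hot when a - t = b + t, i.e. at t = (a - b)/2. So the temperature of a switch is (a - b)/2.
Temperature = (Left option - Right option) / 2
= (19 - (-13)) / 2
= 32 / 2
= 16

16


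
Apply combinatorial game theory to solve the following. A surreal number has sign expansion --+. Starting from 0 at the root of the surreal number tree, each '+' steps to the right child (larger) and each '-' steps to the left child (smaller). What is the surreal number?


Sign expansion: --+
Rule: track bounds (lo, hi), initially (-inf, +inf). On '+', the current value becomes lo and we move to the simplest number in (value, hi): value + 1 if hi = +inf, otherwise the midpoint (value + hi)/2. On '-', the current value becomes hi and we move to value - 1 if lo = -inf, otherwise the midpoint (lo + value)/2.
Start at 0.
Step 1: sign = -, move left. Bounds: (-inf, 0). Value = -1
Step 2: sign = -, move left. Bounds: (-inf, -1). Value = -2
Step 3: sign = +, move right. Bounds: (-2, -1). Value = -3/2
The surreal number with sign expansion --+ is -3/2.

-3/2


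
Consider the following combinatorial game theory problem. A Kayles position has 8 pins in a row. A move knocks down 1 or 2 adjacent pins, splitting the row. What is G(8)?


Kayles: a move removes 1 or 2 adjacent pins from a contiguous row.
Removing pins from a row of k leaves two independent rows (a, b) with a + b = k - 1 (one pin) or a + b = k - 2 (two pins); an end removal gives a = 0.
By Sprague-Grundy, G(k) = mex{ G(a) XOR G(b) } over all these splits. G(0) = 0.
G(1): splits (0,0):0^0=0 -> mex({0}) = 1
G(2): splits (0,1):0^1=1 (0,0):0^0=0 -> mex({0, 1}) = 2
G(3): splits (0,2):0^2=2 (1,1):1^1=0 (0,1):0^1=1 -> mex({0, 1, 2}) = 3
G(4): splits (0,3):0^3=3 (1,2):1^2=3 (0,2):0^2=2 (1,1):1^1=0 -> mex({0, 2, 3}) = 1
G(5): splits (0,4):0^1=1 (1,3):1^3=2 (2,2):2^2=0 (0,3):0^3=3 (1,2):1^2=3 -> mex({0, 1, 2, 3}) = 4
G(6) = mex({0, 1, 2, 4}) = 3
G(7) = mex({0, 1, 3, 4, 5}) = 2
G(8) = mex({0, 2, 3, 5, 6}) = 1
Therefore G(8) = 1.

1


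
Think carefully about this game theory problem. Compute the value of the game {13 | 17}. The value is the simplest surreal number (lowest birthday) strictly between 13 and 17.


Left options: {13}, max = 13
Right options: {17}, min = 17
All options are numbers and max(Left) < min(Right), so by the simplicity theorem the value is the simplest (earliest-born) number strictly between 13 and 17.
Integers 14 through 16 all lie strictly between 13 and 17.
Among integers, the simplest (lowest birthday = smallest |n|; 0 is born on day 0, +-n on day n) is 14.
No non-integer in the interval can be simpler: if x is a non-integer in the interval, then floor(x) or ceil(x) also lies in the interval (the interval contains an integer), and both are proper prefixes of x's sign expansion, i.e. born earlier. So the game value is 14.
Game value = 14

14


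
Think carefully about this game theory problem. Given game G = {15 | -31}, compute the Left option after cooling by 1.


Original game: {15 | -31} (a switch {a | b} with a > b).
Cooling by t (for t below the temperature (a - b)/2 = 23) taxes each move by t: {a | b} cooled by t is {a - t | b + t}.
Cooling amount: t = 1
Cooled Left option: 15 - 1 = 14
Cooled Right option: -31 + 1 = -30
Cooled game: {14 | -30}
Left option = 14

14


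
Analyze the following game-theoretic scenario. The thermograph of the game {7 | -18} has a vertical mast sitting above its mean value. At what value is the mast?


Game = {7 | -18}, a switch {a | b} with numbers a > b.
Its thermograph has left wall a - t and right wall b + t, which meet at t = (a - b)/2, where both equal (a + b)/2. So the mast (mean value) is at (a + b)/2.
Mean = (7 + (-18))/2 = -11/2 = -11/2

-11/2


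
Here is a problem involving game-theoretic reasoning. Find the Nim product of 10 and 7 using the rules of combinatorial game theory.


Nim multiplication is bilinear over XOR: (u XOR v) * w = (u*w) XOR (v*w).
So we split each operand into its bit components and XOR the pairwise Nim products.
10 = 2 + 8 (as XOR of powers of 2).
7 = 1 + 2 + 4 (as XOR of powers of 2).
Using the standard Nim-product table on single bits:
  2*2 = 3,   2*4 = 8,   2*8 = 12,
  4*4 = 6,   4*8 = 11,  8*8 = 13,
and  1*x = x (identity), k*l = l*k (commutative).
Pairwise Nim products:
  2 * 1 = 2
  2 * 2 = 3
  2 * 4 = 8
  8 * 1 = 8
  8 * 2 = 12
  8 * 4 = 11
XOR them: 2 XOR 3 XOR 8 XOR 8 XOR 12 XOR 11 = 6.
Result: 10 * 7 = 6 (in Nim).

6


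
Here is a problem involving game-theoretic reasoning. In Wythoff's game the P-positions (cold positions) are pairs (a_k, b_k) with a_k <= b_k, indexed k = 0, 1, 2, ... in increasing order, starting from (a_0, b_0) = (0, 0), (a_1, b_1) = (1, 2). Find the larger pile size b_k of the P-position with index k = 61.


By Wythoff's theorem, a_k = floor(k * phi) and b_k = floor(k * phi^2) = a_k + k, where phi = (1 + sqrt(5))/2 is the golden ratio.
phi = (1 + sqrt(5))/2 = 1.618034
phi^2 = phi + 1 = 2.618034
k = 61
k * phi^2 = 61 * 2.618034 = 159.700073
b_61 = floor(k * phi^2) = 159 (check: a_61 + k = 98 + 61 = 159)

159


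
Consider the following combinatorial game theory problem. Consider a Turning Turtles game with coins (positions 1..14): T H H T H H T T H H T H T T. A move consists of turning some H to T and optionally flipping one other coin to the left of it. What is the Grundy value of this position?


Coins: T H H T H H T T H H T H T T
Key fact: a single head at position k behaves exactly like a Nim heap of size k (turning it to T and optionally flipping a coin at j < k corresponds to moving the heap from k to j, or to 0), and heads combine as a disjunctive sum (two heads at the same place would cancel, matching j XOR j = 0). So the Nim-value is the XOR of the 1-indexed positions of the heads.
Face-up positions (1-indexed): [2, 3, 5, 6, 9, 10, 12]
XOR 0 with 2: 0 XOR 2 = 2
XOR 2 with 3: 2 XOR 3 = 1
XOR 1 with 5: 1 XOR 5 = 4
XOR 4 with 6: 4 XOR 6 = 2
XOR 2 with 9: 2 XOR 9 = 11
XOR 11 with 10: 11 XOR 10 = 1
XOR 1 with 12: 1 XOR 12 = 13
Nim-value = 13

13


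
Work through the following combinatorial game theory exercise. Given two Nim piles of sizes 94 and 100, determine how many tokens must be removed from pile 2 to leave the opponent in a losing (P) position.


Piles: 94 and 100
Current XOR: 94 XOR 100 = 58 (non-zero, so this is an N-position).
To make the XOR zero, we need to find a move that balances the piles.
For pile 2 (size 100): target = 100 XOR 58 = 94
We reduce pile 2 from 100 to 94.
Tokens removed: 100 - 94 = 6
Verification: 94 XOR 94 = 0

6


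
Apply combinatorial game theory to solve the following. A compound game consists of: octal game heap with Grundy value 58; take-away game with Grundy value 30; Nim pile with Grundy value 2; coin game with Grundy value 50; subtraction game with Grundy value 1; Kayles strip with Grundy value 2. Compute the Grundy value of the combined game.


By the Sprague-Grundy theorem, the Grundy value of a sum of games is the XOR of individual Grundy values.
octal game heap: Grundy value = 58. Running XOR: 0 XOR 58 = 58
take-away game: Grundy value = 30. Running XOR: 58 XOR 30 = 36
Nim pile: Grundy value = 2. Running XOR: 36 XOR 2 = 38
coin game: Grundy value = 50. Running XOR: 38 XOR 50 = 20
subtraction game: Grundy value = 1. Running XOR: 20 XOR 1 = 21
Kayles strip: Grundy value = 2. Running XOR: 21 XOR 2 = 23
The combined Grundy value is 23.

23


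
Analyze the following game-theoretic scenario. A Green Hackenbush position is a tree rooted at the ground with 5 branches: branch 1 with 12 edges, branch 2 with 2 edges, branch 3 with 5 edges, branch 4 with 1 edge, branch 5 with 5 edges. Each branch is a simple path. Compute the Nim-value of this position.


The tree has 5 branches from the ground vertex.
In Green Hackenbush, the Nim-value of a simple path of length k is k.
Branch 1: length 12, Nim-value = 12
Branch 2: length 2, Nim-value = 2
Branch 3: length 5, Nim-value = 5
Branch 4: length 1, Nim-value = 1
Branch 5: length 5, Nim-value = 5
Total Nim-value = XOR of all branch values:
0 XOR 12 = 12
12 XOR 2 = 14
14 XOR 5 = 11
11 XOR 1 = 10
10 XOR 5 = 15
Nim-value of the tree = 15

15


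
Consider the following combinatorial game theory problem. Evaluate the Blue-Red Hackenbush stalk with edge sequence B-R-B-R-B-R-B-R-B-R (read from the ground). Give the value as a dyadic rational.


Edges (from ground): B-R-B-R-B-R-B-R-B-R
By Berlekamp's sign-expansion rule, a Blue-Red Hackenbush stalk has the value of the surreal number whose sign sequence is the edge sequence with B -> + and R -> -.
Sign sequence: +-+-+-+-+-
Trace the sign expansion in the surreal number tree, starting from 0:
Edge 1: B (sign +) -> bounds (0, +inf), value = 1
Edge 2: R (sign -) -> bounds (0, 1), value = 1/2
Edge 3: B (sign +) -> bounds (1/2, 1), value = 3/4
Edge 4: R (sign -) -> bounds (1/2, 3/4), value = 5/8
Edge 5: B (sign +) -> bounds (5/8, 3/4), value = 11/16
Edge 6: R (sign -) -> bounds (5/8, 11/16), value = 21/32
Edge 7: B (sign +) -> bounds (21/32, 11/16), value = 43/64
Edge 8: R (sign -) -> bounds (21/32, 43/64), value = 85/128
Edge 9: B (sign +) -> bounds (85/128, 43/64), value = 171/256
Edge 10: R (sign -) -> bounds (85/128, 171/256), value = 341/512
Game value = 341/512

341/512


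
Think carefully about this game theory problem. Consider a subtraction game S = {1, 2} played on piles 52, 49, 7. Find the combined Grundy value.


Subtraction set: {1, 2}
For this subtraction set, G(n) = n mod 3 (period = max + 1 = 3).
Pile 1 (size 52): G(52) = 52 mod 3 = 1
Pile 2 (size 49): G(49) = 49 mod 3 = 1
Pile 3 (size 7): G(7) = 7 mod 3 = 1
Total Grundy value = XOR of all: 1 XOR 1 XOR 1 = 1

1


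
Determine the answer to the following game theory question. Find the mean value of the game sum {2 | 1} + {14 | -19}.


G1 = {2 | 1}, G2 = {14 | -19}
Each is a switch {a | b} with numbers a > b; its mean value is (a + b)/2, and mean value is additive over game sums: m(G1 + G2) = m(G1) + m(G2).
Mean of G1 = (2 + (1))/2 = 3/2 = 3/2
Mean of G2 = (14 + (-19))/2 = -5/2 = -5/2
Mean of G1 + G2 = 3/2 + -5/2 = -1

-1


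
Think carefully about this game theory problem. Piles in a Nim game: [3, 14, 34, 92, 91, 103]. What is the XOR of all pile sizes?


We need the XOR (exclusive or) of all pile sizes.
After XOR-ing pile 1 (size 3): 0 XOR 3 = 3
After XOR-ing pile 2 (size 14): 3 XOR 14 = 13
After XOR-ing pile 3 (size 34): 13 XOR 34 = 47
After XOR-ing pile 4 (size 92): 47 XOR 92 = 115
After XOR-ing pile 5 (size 91): 115 XOR 91 = 40
After XOR-ing pile 6 (size 103): 40 XOR 103 = 79
The Nim-value of this position is 79.

79


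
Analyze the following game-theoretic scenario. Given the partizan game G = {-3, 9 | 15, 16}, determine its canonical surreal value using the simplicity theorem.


Left options: {-3, 9}, max = 9
Right options: {15, 16}, min = 15
All options are numbers and max(Left) < min(Right), so by the simplicity theorem the value is the simplest (earliest-born) number strictly between 9 and 15.
Integers 10 through 14 all lie strictly between 9 and 15.
Among integers, the simplest (lowest birthday = smallest |n|; 0 is born on day 0, +-n on day n) is 10.
No non-integer in the interval can be simpler: if x is a non-integer in the interval, then floor(x) or ceil(x) also lies in the interval (the interval contains an integer), and both are proper prefixes of x's sign expansion, i.e. born earlier. So the game value is 10.
Game value = 10

10


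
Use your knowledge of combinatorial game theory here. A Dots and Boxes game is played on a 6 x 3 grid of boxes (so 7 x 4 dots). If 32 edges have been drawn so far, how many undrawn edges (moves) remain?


Grid: 6 x 3 boxes, i.e. 7 rows and 4 columns of dots.
Horizontal edges: (rows + 1) * cols = 7 * 3 = 21
Vertical edges: rows * (cols + 1) = 6 * 4 = 24
Total edges: 21 + 24 = 45
Edges drawn: 32
Remaining: 45 - 32 = 13

13


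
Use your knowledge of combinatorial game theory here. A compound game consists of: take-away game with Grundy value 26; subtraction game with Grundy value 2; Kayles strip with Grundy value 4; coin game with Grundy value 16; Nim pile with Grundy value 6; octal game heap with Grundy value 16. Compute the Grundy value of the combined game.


By the Sprague-Grundy theorem, the Grundy value of a sum of games is the XOR of individual Grundy values.
take-away game: Grundy value = 26. Running XOR: 0 XOR 26 = 26
subtraction game: Grundy value = 2. Running XOR: 26 XOR 2 = 24
Kayles strip: Grundy value = 4. Running XOR: 24 XOR 4 = 28
coin game: Grundy value = 16. Running XOR: 28 XOR 16 = 12
Nim pile: Grundy value = 6. Running XOR: 12 XOR 6 = 10
octal game heap: Grundy value = 16. Running XOR: 10 XOR 16 = 26
The combined Grundy value is 26.

26


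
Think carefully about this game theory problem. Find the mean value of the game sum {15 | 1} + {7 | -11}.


G1 = {15 | 1}, G2 = {7 | -11}
Each is a switch {a | b} with numbers a > b; its mean value is (a + b)/2, and mean value is additive over game sums: m(G1 + G2) = m(G1) + m(G2).
Mean of G1 = (15 + (1))/2 = 16/2 = 8
Mean of G2 = (7 + (-11))/2 = -4/2 = -2
Mean of G1 + G2 = 8 + -2 = 6

6


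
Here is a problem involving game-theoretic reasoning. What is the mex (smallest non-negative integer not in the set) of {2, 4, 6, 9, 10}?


Set = {2, 4, 6, 9, 10}
0 is NOT in the set. This is the mex.
mex = 0

0


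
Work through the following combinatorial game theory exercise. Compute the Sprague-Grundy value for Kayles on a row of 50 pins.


Kayles: a move removes 1 or 2 adjacent pins from a contiguous row.
Removing pins from a row of k leaves two independent rows (a, b) with a + b = k - 1 (one pin) or a + b = k - 2 (two pins); an end removal gives a = 0.
By Sprague-Grundy, G(k) = mex{ G(a) XOR G(b) } over all these splits. G(0) = 0.
G(1): splits (0,0):0^0=0 -> mex({0}) = 1
G(2): splits (0,1):0^1=1 (0,0):0^0=0 -> mex({0, 1}) = 2
G(3): splits (0,2):0^2=2 (1,1):1^1=0 (0,1):0^1=1 -> mex({0, 1, 2}) = 3
G(4): splits (0,3):0^3=3 (1,2):1^2=3 (0,2):0^2=2 (1,1):1^1=0 -> mex({0, 2, 3}) = 1
G(5): splits (0,4):0^1=1 (1,3):1^3=2 (2,2):2^2=0 (0,3):0^3=3 (1,2):1^2=3 -> mex({0, 1, 2, 3}) = 4
G(6) = mex({0, 1, 2, 4}) = 3
G(7) = mex({0, 1, 3, 4, 5}) = 2
G(8) = mex({0, 2, 3, 5, 6}) = 1
G(9) = mex({0, 1, 2, 3, 6, 7}) = 4
G(10) = mex({0, 1, 3, 4, 5, 7}) = 2
G(11) = mex({0, 1, 2, 3, 4, 5}) = 6
G(12) = mex({0, 1, 2, 3, 5, 6, 7}) = 4
G(13) = mex({0, 2, 3, 4, 6, 7}) = 1
G(14) = mex({0, 1, 4, 5, 6, 7}) = 2
G(15) = mex({0, 1, 2, 3, 4, 5, 6}) = 7
G(16) = mex({0, 2, 3, 5, 6, 7}) = 1
G(17) = mex({0, 1, 2, 3, 5, 6, 7}) = 4
G(18) = mex({0, 1, 2, 4, 5, 6}) = 3
G(19) = mex({0, 1, 3, 4, 5, 7}) = 2
G(20) = mex({0, 2, 3, 4, 5, 6, 7}) = 1
G(21) = mex({0, 1, 2, 3, 5, 6, 7}) = 4
G(22) = mex({0, 1, 2, 3, 4, 5, 7}) = 6
G(23) = mex({0, 1, 2, 3, 4, 5, 6}) = 7
G(24) = mex({0, 1, 2, 3, 5, 6, 7}) = 4
G(25) = mex({0, 2, 3, 4, 6, 7}) = 1
G(26) = mex({0, 1, 3, 4, 5, 6, 7}) = 2
G(27) = mex({0, 1, 2, 3, 4, 5, 6, 7}) = 8
G(28) = mex({0, 1, 2, 3, 4, 6, 7, 8}) = 5
G(29) = mex({0, 1, 2, 3, 5, 6, 7, 8, 9}) = 4
G(30) = mex({0, 1, 2, 3, 4, 5, 6, 9, 10}) = 7
G(31) = mex({0, 1, 3, 4, 5, 7, 10, 11}) = 2
G(32) = mex({0, 2, 3, 4, 5, 6, 7, 9, 11}) = 1
G(33) = mex({0, 1, 2, 3, 4, 5, 6, 7, 9, 12}) = 8
G(34) = mex({0, 1, 2, 3, 4, 5, 7, 8, 11, 12}) = 6
G(35) = mex({0, 1, 2, 3, 4, 5, 6, 8, 9, 10, 11}) = 7
G(36) = mex({0, 1, 2, 3, 5, 6, 7, 9, 10}) = 4
G(37) = mex({0, 2, 3, 4, 6, 7, 9, 10, 11, 12}) = 1
G(38) = mex({0, 1, 3, 4, 5, 6, 7, 9, 10, 11, 12}) = 2
G(39) = mex({0, 1, 2, 4, 5, 6, 7, 9, 10, 12, 14}) = 3
G(40) = mex({0, 2, 3, 4, 6, 7, 11, 12, 14}) = 1
G(41) = mex({0, 1, 2, 3, 5, 6, 7, 9, 10, 11, 12}) = 4
G(42) = mex({0, 1, 2, 3, 4, 5, 6, 9, 10}) = 7
G(43) = mex({0, 1, 3, 4, 5, 7, 9, 10, 12, 15}) = 2
G(44) = mex({0, 2, 3, 4, 5, 6, 7, 9, 10, 12, 15}) = 1
G(45) = mex({0, 1, 2, 3, 4, 5, 6, 7, 9, 10, 12, 14}) = 8
G(46) = mex({0, 1, 3, 4, 5, 7, 8, 11, 12, 14}) = 2
G(47) = mex({0, 1, 2, 3, 4, 5, 6, 8, 9, 10, 11, 12}) = 7
G(48) = mex({0, 1, 2, 3, 5, 6, 7, 9, 10}) = 4
G(49) = mex({0, 2, 3, 4, 6, 7, 9, 10, 11, 12, 15}) = 1
G(50) = mex({0, 1, 4, 5, 6, 7, 9, 11, 12, 14, 15}) = 2
Therefore G(50) = 2.

2


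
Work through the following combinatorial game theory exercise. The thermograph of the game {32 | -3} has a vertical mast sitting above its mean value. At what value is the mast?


Game = {32 | -3}, a switch {a | b} with numbers a > b.
Its thermograph has left wall a - t and right wall b + t, which meet at t = (a - b)/2, where both equal (a + b)/2. So the mast (mean value) is at (a + b)/2.
Mean = (32 + (-3))/2 = 29/2 = 29/2

29/2


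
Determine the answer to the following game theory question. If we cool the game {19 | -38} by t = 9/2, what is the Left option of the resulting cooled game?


Original game: {19 | -38} (a switch {a | b} with a > b).
Cooling by t (for t below the temperature (a - b)/2 = 57/2) taxes each move by t: {a | b} cooled by t is {a - t | b + t}.
Cooling amount: t = 9/2
Cooled Left option: 19 - 9/2 = 29/2
Cooled Right option: -38 + 9/2 = -67/2
Cooled game: {29/2 | -67/2}
Left option = 29/2

29/2


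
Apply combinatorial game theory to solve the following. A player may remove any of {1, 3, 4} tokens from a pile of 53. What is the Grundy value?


The subtraction set is S = {1, 3, 4}.
G(k) = mex{ G(k - s) : s in S, s <= k }. We compute iteratively: G(0) = 0.
G(1) = mex({0}) = 1
G(2) = mex({1}) = 0
G(3) = mex({0}) = 1
G(4) = mex({0, 1}) = 2
G(5) = mex({0, 1, 2}) = 3
G(6) = mex({0, 1, 3}) = 2
G(7) = mex({1, 2}) = 0
G(8) = mex({0, 2, 3}) = 1
G(9) = mex({1, 2, 3}) = 0
G(10) = mex({0, 2}) = 1
Observe that G(7)..G(10) = 0, 1, 0, 1 repeats G(0)..G(3) = 0, 1, 0, 1.
For k >= max(S) = 4, G(k) is determined by the previous 4 values G(k-4)..G(k-1); a window of 4 consecutive values has recurred shifted by 7, so by induction G(k + 7) = G(k) for all k >= 0: the sequence is periodic from the start with period 7.
One period: G(0..6) = 0, 1, 0, 1, 2, 3, 2.
53 mod 7 = 4, so G(53) = G(4) = 2.

2


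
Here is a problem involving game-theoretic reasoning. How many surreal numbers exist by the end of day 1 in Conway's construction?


Day 0: {|} = 0 is born. Count = 1.
Day n: the number of surreal numbers born by day n is 2^(n+1) - 1.
By day 0: 2^1 - 1 = 1
By day 1: 2^2 - 1 = 3
By day 1: 3 surreal numbers.

3


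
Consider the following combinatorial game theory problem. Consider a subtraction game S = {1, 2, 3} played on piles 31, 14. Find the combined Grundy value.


Subtraction set: {1, 2, 3}
For this subtraction set, G(n) = n mod 4 (period = max + 1 = 4).
Pile 1 (size 31): G(31) = 31 mod 4 = 3
Pile 2 (size 14): G(14) = 14 mod 4 = 2
Total Grundy value = XOR of all: 3 XOR 2 = 1

1


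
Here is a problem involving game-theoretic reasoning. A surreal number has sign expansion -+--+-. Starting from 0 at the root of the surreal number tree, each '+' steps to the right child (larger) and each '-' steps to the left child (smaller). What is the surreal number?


Sign expansion: -+--+-
Rule: track bounds (lo, hi), initially (-inf, +inf). On '+', the current value becomes lo and we move to the simplest number in (value, hi): value + 1 if hi = +inf, otherwise the midpoint (value + hi)/2. On '-', the current value becomes hi and we move to value - 1 if lo = -inf, otherwise the midpoint (lo + value)/2.
Start at 0.
Step 1: sign = -, move left. Bounds: (-inf, 0). Value = -1
Step 2: sign = +, move right. Bounds: (-1, 0). Value = -1/2
Step 3: sign = -, move left. Bounds: (-1, -1/2). Value = -3/4
Step 4: sign = -, move left. Bounds: (-1, -3/4). Value = -7/8
Step 5: sign = +, move right. Bounds: (-7/8, -3/4). Value = -13/16
Step 6: sign = -, move left. Bounds: (-7/8, -13/16). Value = -27/32
The surreal number with sign expansion -+--+- is -27/32.

-27/32


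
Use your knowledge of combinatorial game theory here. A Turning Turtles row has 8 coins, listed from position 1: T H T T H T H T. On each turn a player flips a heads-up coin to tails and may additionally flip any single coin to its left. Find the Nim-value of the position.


Coins: T H T T H T H T
Key fact: a single head at position k behaves exactly like a Nim heap of size k (turning it to T and optionally flipping a coin at j < k corresponds to moving the heap from k to j, or to 0), and heads combine as a disjunctive sum (two heads at the same place would cancel, matching j XOR j = 0). So the Nim-value is the XOR of the 1-indexed positions of the heads.
Face-up positions (1-indexed): [2, 5, 7]
XOR 0 with 2: 0 XOR 2 = 2
XOR 2 with 5: 2 XOR 5 = 7
XOR 7 with 7: 7 XOR 7 = 0
Nim-value = 0

0


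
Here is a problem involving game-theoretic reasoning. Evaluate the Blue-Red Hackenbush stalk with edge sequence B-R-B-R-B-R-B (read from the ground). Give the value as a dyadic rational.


Edges (from ground): B-R-B-R-B-R-B
By Berlekamp's sign-expansion rule, a Blue-Red Hackenbush stalk has the value of the surreal number whose sign sequence is the edge sequence with B -> + and R -> -.
Sign sequence: +-+-+-+
Trace the sign expansion in the surreal number tree, starting from 0:
Edge 1: B (sign +) -> bounds (0, +inf), value = 1
Edge 2: R (sign -) -> bounds (0, 1), value = 1/2
Edge 3: B (sign +) -> bounds (1/2, 1), value = 3/4
Edge 4: R (sign -) -> bounds (1/2, 3/4), value = 5/8
Edge 5: B (sign +) -> bounds (5/8, 3/4), value = 11/16
Edge 6: R (sign -) -> bounds (5/8, 11/16), value = 21/32
Edge 7: B (sign +) -> bounds (21/32, 11/16), value = 43/64
Game value = 43/64

43/64
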